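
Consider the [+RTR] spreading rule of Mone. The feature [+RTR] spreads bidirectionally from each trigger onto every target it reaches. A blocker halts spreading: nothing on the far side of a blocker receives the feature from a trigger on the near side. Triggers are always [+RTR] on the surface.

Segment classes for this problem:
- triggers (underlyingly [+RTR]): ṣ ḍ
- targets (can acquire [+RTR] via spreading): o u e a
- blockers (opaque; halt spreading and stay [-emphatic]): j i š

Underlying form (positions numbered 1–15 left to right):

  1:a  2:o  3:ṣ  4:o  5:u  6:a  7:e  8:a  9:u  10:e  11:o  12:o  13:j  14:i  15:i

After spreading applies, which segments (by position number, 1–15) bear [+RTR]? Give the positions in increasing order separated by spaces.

From /ṣ/ at 3 rightward: 4 /o/ → [+RTR]; 5 /u/ → [+RTR]; 6 /a/ → [+RTR]; 7 /e/ → [+RTR]; 8 /a/ → [+RTR]; 9 /u/ → [+RTR]; 10 /e/ → [+RTR]; 11 /o/ → [+RTR]; 12 /o/ → [+RTR]; 13 /j/ blocks.
From /ṣ/ at 3 leftward: 2 /o/ → [+RTR]; 1 /a/ → [+RTR]; word edge.

1 2 3 4 5 6 7 8 9 10 11 12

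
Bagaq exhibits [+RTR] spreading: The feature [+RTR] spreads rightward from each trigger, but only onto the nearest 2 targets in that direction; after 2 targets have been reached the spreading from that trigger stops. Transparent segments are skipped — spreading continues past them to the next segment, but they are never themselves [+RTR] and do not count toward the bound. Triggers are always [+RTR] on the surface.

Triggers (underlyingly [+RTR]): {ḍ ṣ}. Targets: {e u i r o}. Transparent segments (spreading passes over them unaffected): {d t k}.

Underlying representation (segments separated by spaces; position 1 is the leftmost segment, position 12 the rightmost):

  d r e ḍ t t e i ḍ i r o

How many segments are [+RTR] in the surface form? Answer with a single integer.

6

From /ḍ/ at 4 rightward: 5 /t/ transparent; 6 /t/ transparent; 7 /e/ → [+RTR]; 8 /i/ → [+RTR]; bound reached.
From /ḍ/ at 9 rightward: 10 /i/ → [+RTR]; 11 /r/ → [+RTR]; bound reached.
Targets with no active source: positions 2 3 12 stay [-emphatic].
[+RTR] positions on the surface: 4 7 8 9 10 11.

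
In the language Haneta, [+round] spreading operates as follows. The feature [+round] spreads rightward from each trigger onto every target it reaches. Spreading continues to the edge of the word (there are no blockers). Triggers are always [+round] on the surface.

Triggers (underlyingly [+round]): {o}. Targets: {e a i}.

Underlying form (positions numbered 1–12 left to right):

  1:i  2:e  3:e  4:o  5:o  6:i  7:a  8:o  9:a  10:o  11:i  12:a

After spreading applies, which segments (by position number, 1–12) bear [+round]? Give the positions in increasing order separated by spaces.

From /o/ at 4 rightward: 5 /o/ is itself a trigger — this domain ends here.
From /o/ at 5 rightward: 6 /i/ → [+round]; 7 /a/ → [+round]; 8 /o/ is itself a trigger — this domain ends here.
From /o/ at 8 rightward: 9 /a/ → [+round]; 10 /o/ is itself a trigger — this domain ends here.
From /o/ at 10 rightward: 11 /i/ → [+round]; 12 /a/ → [+round]; word edge.
Targets with no active source: positions 1 2 3 stay [-round].

4 5 6 7 8 9 10 11 12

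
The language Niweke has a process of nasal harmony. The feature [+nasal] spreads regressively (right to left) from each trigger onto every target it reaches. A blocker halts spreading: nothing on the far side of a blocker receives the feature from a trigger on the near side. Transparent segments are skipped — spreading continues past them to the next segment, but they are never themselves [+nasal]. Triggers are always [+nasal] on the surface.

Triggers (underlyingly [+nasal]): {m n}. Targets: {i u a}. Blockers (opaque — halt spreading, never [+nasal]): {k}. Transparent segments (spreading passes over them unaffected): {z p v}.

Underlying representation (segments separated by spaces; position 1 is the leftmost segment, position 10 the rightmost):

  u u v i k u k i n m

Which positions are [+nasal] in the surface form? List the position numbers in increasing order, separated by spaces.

From /n/ at 9 leftward: 8 /i/ → [+nasal]; 7 /k/ blocks.
From /m/ at 10 leftward: 9 /n/ is itself a trigger — this domain ends here.
Targets with no active source: positions 1 2 4 6 stay [-nasal].

8 9 10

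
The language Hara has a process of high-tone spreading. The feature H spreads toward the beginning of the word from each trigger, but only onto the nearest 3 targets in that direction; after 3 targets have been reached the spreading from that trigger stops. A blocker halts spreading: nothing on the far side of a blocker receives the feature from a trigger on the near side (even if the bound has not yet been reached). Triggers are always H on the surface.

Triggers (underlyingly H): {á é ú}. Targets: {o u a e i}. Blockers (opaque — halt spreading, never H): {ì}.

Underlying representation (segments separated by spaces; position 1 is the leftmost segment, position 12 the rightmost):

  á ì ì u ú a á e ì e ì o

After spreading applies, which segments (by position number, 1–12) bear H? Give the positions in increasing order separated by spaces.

From /á/ at 1 leftward: word edge.
From /ú/ at 5 leftward: 4 /u/ → H; 3 /ì/ blocks.
From /á/ at 7 leftward: 6 /a/ → H; 5 /ú/ is itself a trigger — this domain ends here.
Targets with no active source: positions 8 10 12 stay [-high tone].

1 4 5 6 7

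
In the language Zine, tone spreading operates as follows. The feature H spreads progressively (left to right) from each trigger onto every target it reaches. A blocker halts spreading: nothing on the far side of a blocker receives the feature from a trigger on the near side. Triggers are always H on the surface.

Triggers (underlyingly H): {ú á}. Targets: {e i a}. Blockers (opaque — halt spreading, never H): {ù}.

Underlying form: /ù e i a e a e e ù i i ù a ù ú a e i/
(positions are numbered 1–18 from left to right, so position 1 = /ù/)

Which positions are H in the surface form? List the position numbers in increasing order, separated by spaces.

15 16 17 18

From /ú/ at 15 rightward: 16 /a/ → H; 17 /e/ → H; 18 /i/ → H; word edge.
Targets with no active source: positions 2 3 4 5 6 7 8 10 11 13 stay [-high tone].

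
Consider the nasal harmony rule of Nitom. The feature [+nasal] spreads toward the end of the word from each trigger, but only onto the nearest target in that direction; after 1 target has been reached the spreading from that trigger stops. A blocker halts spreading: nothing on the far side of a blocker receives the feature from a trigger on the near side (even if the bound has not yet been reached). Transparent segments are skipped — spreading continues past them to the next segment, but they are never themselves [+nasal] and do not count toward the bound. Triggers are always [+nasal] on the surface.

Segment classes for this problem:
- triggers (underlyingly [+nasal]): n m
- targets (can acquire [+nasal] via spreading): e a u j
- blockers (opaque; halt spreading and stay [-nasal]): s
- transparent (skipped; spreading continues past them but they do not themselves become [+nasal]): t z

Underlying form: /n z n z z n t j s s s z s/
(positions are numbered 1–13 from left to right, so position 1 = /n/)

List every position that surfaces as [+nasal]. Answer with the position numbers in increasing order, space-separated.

From /n/ at 1 rightward: 2 /z/ transparent; 3 /n/ is itself a trigger — this domain ends here.
From /n/ at 3 rightward: 4 /z/ transparent; 5 /z/ transparent; 6 /n/ is itself a trigger — this domain ends here.
From /n/ at 6 rightward: 7 /t/ transparent; 8 /j/ → [+nasal]; bound reached.

1 3 6 8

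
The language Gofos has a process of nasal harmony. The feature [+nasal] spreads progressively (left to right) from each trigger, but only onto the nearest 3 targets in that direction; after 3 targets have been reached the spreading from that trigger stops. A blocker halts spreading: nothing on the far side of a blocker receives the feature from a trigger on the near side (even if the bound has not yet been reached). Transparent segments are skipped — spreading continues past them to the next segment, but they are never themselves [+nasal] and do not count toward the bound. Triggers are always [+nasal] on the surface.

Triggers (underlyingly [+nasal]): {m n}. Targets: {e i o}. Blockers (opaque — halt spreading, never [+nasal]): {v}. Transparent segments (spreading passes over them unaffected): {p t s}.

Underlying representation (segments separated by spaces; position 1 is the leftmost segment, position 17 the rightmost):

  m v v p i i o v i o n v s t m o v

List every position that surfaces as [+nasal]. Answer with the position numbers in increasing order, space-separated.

From /m/ at 1 rightward: 2 /v/ blocks.
From /n/ at 11 rightward: 12 /v/ blocks.
From /m/ at 15 rightward: 16 /o/ → [+nasal]; 17 /v/ blocks.
Targets with no active source: positions 5 6 7 9 10 stay [-nasal].

1 11 15 16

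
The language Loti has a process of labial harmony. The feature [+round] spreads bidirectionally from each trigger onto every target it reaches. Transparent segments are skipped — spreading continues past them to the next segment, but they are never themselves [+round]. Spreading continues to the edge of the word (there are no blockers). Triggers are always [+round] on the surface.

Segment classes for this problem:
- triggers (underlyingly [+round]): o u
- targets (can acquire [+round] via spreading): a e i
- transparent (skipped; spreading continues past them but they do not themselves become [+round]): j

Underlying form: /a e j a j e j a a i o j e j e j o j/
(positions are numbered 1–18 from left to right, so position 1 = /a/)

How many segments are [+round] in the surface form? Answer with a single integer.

11

From /o/ at 11 rightward: 12 /j/ transparent; 13 /e/ → [+round]; 14 /j/ transparent; 15 /e/ → [+round]; 16 /j/ transparent; 17 /o/ is itself a trigger — this domain ends here.
From /o/ at 11 leftward: 10 /i/ → [+round]; 9 /a/ → [+round]; 8 /a/ → [+round]; 7 /j/ transparent; 6 /e/ → [+round]; 5 /j/ transparent; 4 /a/ → [+round]; 3 /j/ transparent; 2 /e/ → [+round]; 1 /a/ → [+round]; word edge.
From /o/ at 17 rightward: 18 /j/ transparent; word edge.
From /o/ at 17 leftward: 16 /j/ transparent; 15 /e/ → [+round]; 14 /j/ transparent; 13 /e/ → [+round]; 12 /j/ transparent; 11 /o/ is itself a trigger — this domain ends here.
[+round] positions on the surface: 1 2 4 6 8 9 10 11 13 15 17.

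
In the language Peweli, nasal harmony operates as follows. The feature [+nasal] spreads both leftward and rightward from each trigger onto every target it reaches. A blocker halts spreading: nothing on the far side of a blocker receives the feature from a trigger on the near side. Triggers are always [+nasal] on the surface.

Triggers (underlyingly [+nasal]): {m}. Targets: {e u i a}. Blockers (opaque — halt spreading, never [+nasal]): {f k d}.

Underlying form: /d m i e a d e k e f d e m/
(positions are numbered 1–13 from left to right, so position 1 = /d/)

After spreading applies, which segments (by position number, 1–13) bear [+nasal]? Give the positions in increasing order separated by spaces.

2 3 4 5 12 13

From /m/ at 2 rightward: 3 /i/ → [+nasal]; 4 /e/ → [+nasal]; 5 /a/ → [+nasal]; 6 /d/ blocks.
From /m/ at 2 leftward: 1 /d/ blocks.
From /m/ at 13 rightward: word edge.
From /m/ at 13 leftward: 12 /e/ → [+nasal]; 11 /d/ blocks.
Targets with no active source: positions 7 9 stay [-nasal].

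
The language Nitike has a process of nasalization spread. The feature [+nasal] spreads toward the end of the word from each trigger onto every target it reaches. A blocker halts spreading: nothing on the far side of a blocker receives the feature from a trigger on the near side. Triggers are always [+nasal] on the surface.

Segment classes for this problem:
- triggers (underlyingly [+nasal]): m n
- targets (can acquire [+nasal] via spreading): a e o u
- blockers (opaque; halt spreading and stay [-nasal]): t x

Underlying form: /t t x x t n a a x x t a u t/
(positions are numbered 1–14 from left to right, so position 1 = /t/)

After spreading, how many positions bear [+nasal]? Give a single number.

3

From /n/ at 6 rightward: 7 /a/ → [+nasal]; 8 /a/ → [+nasal]; 9 /x/ blocks.
Targets with no active source: positions 12 13 stay [-nasal].
[+nasal] positions on the surface: 6 7 8.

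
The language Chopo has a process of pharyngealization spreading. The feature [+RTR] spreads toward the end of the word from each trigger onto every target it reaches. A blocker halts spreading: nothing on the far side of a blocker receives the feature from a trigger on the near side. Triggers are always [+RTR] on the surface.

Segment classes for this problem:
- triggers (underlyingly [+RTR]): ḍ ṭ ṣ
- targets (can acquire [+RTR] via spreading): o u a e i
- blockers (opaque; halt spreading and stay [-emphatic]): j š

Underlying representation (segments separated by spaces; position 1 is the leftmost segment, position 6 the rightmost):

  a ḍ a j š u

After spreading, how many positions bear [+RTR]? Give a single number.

From /ḍ/ at 2 rightward: 3 /a/ → [+RTR]; 4 /j/ blocks.
Targets with no active source: positions 1 6 stay [-emphatic].
[+RTR] positions on the surface: 2 3.

2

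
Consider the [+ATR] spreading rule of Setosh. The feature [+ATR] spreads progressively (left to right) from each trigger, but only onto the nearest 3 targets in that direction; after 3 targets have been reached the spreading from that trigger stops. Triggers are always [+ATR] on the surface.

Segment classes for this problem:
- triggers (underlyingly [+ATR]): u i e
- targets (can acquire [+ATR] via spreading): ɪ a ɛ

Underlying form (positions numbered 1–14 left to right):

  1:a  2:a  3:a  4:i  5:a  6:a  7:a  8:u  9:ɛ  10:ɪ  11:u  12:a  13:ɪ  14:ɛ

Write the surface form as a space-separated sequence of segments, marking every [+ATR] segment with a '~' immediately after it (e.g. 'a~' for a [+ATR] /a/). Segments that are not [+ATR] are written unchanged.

a a a i~ a~ a~ a~ u~ ɛ~ ɪ~ u~ a~ ɪ~ ɛ~

From /i/ at 4 rightward: 5 /a/ → [+ATR]; 6 /a/ → [+ATR]; 7 /a/ → [+ATR]; bound reached.
From /u/ at 8 rightward: 9 /ɛ/ → [+ATR]; 10 /ɪ/ → [+ATR]; 11 /u/ is itself a trigger — this domain ends here.
From /u/ at 11 rightward: 12 /a/ → [+ATR]; 13 /ɪ/ → [+ATR]; 14 /ɛ/ → [+ATR]; bound reached.
Targets with no active source: positions 1 2 3 stay [-ATR].
[+ATR] positions on the surface: 4 5 6 7 8 9 10 11 12 13 14.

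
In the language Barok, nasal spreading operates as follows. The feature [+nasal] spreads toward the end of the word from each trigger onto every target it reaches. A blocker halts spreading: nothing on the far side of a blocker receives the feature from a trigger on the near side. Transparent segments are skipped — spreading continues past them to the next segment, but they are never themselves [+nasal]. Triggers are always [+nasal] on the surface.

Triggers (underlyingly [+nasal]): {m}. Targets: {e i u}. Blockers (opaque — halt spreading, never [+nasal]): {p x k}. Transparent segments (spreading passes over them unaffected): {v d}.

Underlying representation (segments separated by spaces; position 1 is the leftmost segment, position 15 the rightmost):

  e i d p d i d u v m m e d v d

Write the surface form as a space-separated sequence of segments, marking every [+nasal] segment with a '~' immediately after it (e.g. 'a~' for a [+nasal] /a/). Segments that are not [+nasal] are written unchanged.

From /m/ at 10 rightward: 11 /m/ is itself a trigger — this domain ends here.
From /m/ at 11 rightward: 12 /e/ → [+nasal]; 13 /d/ transparent; 14 /v/ transparent; 15 /d/ transparent; word edge.
Targets with no active source: positions 1 2 6 8 stay [-nasal].
[+nasal] positions on the surface: 10 11 12.

e i d p d i d u v m~ m~ e~ d v d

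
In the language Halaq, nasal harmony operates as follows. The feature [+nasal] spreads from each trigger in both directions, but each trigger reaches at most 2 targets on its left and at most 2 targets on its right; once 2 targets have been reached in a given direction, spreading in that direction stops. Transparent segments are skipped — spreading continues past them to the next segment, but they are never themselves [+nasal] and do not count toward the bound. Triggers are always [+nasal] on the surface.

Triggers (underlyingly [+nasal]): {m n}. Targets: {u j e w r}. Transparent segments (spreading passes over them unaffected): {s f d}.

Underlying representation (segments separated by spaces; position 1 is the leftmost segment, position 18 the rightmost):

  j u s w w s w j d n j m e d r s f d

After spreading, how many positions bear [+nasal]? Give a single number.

From /n/ at 10 rightward: 11 /j/ → [+nasal]; 12 /m/ is itself a trigger — this domain ends here.
From /n/ at 10 leftward: 9 /d/ transparent; 8 /j/ → [+nasal]; 7 /w/ → [+nasal]; bound reached.
From /m/ at 12 rightward: 13 /e/ → [+nasal]; 14 /d/ transparent; 15 /r/ → [+nasal]; bound reached.
From /m/ at 12 leftward: 11 /j/ → [+nasal]; 10 /n/ is itself a trigger — this domain ends here.
Targets with no active source: positions 1 2 4 5 stay [-nasal].
[+nasal] positions on the surface: 7 8 10 11 12 13 15.

7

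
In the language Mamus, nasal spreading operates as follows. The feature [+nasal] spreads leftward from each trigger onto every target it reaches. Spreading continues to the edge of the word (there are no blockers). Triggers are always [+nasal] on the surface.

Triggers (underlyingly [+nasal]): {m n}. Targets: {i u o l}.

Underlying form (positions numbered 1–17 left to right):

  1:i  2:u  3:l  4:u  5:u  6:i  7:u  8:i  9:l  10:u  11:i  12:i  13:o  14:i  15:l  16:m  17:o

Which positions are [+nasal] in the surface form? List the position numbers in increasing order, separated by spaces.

From /m/ at 16 leftward: 15 /l/ → [+nasal]; 14 /i/ → [+nasal]; 13 /o/ → [+nasal]; 12 /i/ → [+nasal]; 11 /i/ → [+nasal]; 10 /u/ → [+nasal]; 9 /l/ → [+nasal]; 8 /i/ → [+nasal]; 7 /u/ → [+nasal]; 6 /i/ → [+nasal]; 5 /u/ → [+nasal]; 4 /u/ → [+nasal]; 3 /l/ → [+nasal]; 2 /u/ → [+nasal]; 1 /i/ → [+nasal]; word edge.
Target with no active source: position 17 stays [-nasal].

1 2 3 4 5 6 7 8 9 10 11 12 13 14 15 16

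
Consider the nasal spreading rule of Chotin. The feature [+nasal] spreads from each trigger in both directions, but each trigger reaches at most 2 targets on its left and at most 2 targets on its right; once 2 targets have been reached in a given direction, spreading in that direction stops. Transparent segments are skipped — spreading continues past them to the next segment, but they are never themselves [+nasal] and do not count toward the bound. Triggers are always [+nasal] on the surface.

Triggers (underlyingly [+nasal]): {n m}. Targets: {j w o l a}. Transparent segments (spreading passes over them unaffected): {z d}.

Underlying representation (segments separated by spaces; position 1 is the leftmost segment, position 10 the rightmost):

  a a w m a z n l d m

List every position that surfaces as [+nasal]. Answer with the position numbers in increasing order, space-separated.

From /m/ at 4 rightward: 5 /a/ → [+nasal]; 6 /z/ transparent; 7 /n/ is itself a trigger — this domain ends here.
From /m/ at 4 leftward: 3 /w/ → [+nasal]; 2 /a/ → [+nasal]; bound reached.
From /n/ at 7 rightward: 8 /l/ → [+nasal]; 9 /d/ transparent; 10 /m/ is itself a trigger — this domain ends here.
From /n/ at 7 leftward: 6 /z/ transparent; 5 /a/ → [+nasal]; 4 /m/ is itself a trigger — this domain ends here.
From /m/ at 10 rightward: word edge.
From /m/ at 10 leftward: 9 /d/ transparent; 8 /l/ → [+nasal]; 7 /n/ is itself a trigger — this domain ends here.
Target with no active source: position 1 stays [-nasal].

2 3 4 5 7 8 10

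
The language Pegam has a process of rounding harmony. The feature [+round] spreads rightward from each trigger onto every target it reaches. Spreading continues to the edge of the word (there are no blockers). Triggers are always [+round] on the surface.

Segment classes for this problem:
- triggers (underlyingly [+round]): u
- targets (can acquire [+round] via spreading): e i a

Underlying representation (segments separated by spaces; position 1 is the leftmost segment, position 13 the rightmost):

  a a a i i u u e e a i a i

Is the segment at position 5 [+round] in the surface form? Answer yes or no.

no

From /u/ at 6 rightward: 7 /u/ is itself a trigger — this domain ends here.
From /u/ at 7 rightward: 8 /e/ → [+round]; 9 /e/ → [+round]; 10 /a/ → [+round]; 11 /i/ → [+round]; 12 /a/ → [+round]; 13 /i/ → [+round]; word edge.
Targets with no active source: positions 1 2 3 4 5 stay [-round].
[+round] positions on the surface: 6 7 8 9 10 11 12 13.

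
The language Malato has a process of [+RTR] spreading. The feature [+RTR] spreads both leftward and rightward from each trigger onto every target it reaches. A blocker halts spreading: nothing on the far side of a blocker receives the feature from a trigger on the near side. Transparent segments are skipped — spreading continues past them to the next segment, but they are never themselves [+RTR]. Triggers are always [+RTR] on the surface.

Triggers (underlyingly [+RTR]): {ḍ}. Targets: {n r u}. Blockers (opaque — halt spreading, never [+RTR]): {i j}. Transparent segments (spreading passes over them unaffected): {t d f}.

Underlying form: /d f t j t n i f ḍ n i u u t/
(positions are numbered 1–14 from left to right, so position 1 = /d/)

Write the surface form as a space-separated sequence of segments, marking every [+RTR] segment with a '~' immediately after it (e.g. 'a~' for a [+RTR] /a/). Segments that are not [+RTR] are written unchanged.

From /ḍ/ at 9 rightward: 10 /n/ → [+RTR]; 11 /i/ blocks.
From /ḍ/ at 9 leftward: 8 /f/ transparent; 7 /i/ blocks.
Targets with no active source: positions 6 12 13 stay [-emphatic].
[+RTR] positions on the surface: 9 10.

d f t j t n i f ḍ~ n~ i u u t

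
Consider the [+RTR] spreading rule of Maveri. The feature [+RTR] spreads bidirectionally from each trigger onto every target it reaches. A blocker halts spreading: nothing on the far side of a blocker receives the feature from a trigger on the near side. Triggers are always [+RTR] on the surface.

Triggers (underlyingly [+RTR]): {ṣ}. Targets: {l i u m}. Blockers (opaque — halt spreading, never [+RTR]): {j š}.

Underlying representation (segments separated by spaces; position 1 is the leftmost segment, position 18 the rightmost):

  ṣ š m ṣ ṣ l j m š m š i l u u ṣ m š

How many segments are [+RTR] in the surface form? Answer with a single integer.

From /ṣ/ at 1 rightward: 2 /š/ blocks.
From /ṣ/ at 1 leftward: word edge.
From /ṣ/ at 4 rightward: 5 /ṣ/ is itself a trigger — this domain ends here.
From /ṣ/ at 4 leftward: 3 /m/ → [+RTR]; 2 /š/ blocks.
From /ṣ/ at 5 rightward: 6 /l/ → [+RTR]; 7 /j/ blocks.
From /ṣ/ at 5 leftward: 4 /ṣ/ is itself a trigger — this domain ends here.
From /ṣ/ at 16 rightward: 17 /m/ → [+RTR]; 18 /š/ blocks.
From /ṣ/ at 16 leftward: 15 /u/ → [+RTR]; 14 /u/ → [+RTR]; 13 /l/ → [+RTR]; 12 /i/ → [+RTR]; 11 /š/ blocks.
Targets with no active source: positions 8 10 stay [-emphatic].
[+RTR] positions on the surface: 1 3 4 5 6 12 13 14 15 16 17.

11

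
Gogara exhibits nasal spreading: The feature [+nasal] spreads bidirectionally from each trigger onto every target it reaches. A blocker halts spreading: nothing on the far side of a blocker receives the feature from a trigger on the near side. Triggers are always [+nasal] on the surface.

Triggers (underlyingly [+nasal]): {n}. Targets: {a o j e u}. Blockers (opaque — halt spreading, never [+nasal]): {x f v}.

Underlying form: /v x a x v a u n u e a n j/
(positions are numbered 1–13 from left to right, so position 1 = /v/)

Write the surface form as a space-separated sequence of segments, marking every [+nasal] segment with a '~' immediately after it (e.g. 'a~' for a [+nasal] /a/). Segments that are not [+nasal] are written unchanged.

v x a x v a~ u~ n~ u~ e~ a~ n~ j~

From /n/ at 8 rightward: 9 /u/ → [+nasal]; 10 /e/ → [+nasal]; 11 /a/ → [+nasal]; 12 /n/ is itself a trigger — this domain ends here.
From /n/ at 8 leftward: 7 /u/ → [+nasal]; 6 /a/ → [+nasal]; 5 /v/ blocks.
From /n/ at 12 rightward: 13 /j/ → [+nasal]; word edge.
From /n/ at 12 leftward: 11 /a/ → [+nasal]; 10 /e/ → [+nasal]; 9 /u/ → [+nasal]; 8 /n/ is itself a trigger — this domain ends here.
Target with no active source: position 3 stays [-nasal].
[+nasal] positions on the surface: 6 7 8 9 10 11 12 13.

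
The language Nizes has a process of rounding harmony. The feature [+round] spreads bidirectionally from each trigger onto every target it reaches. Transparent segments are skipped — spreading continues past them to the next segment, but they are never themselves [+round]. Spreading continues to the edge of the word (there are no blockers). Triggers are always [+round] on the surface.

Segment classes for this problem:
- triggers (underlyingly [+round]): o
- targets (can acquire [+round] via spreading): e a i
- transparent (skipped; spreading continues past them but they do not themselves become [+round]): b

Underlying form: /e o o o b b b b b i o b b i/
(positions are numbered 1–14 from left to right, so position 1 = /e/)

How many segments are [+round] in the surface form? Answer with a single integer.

From /o/ at 2 rightward: 3 /o/ is itself a trigger — this domain ends here.
From /o/ at 2 leftward: 1 /e/ → [+round]; word edge.
From /o/ at 3 rightward: 4 /o/ is itself a trigger — this domain ends here.
From /o/ at 3 leftward: 2 /o/ is itself a trigger — this domain ends here.
From /o/ at 4 rightward: 5 /b/ transparent; 6 /b/ transparent; 7 /b/ transparent; 8 /b/ transparent; 9 /b/ transparent; 10 /i/ → [+round]; 11 /o/ is itself a trigger — this domain ends here.
From /o/ at 4 leftward: 3 /o/ is itself a trigger — this domain ends here.
From /o/ at 11 rightward: 12 /b/ transparent; 13 /b/ transparent; 14 /i/ → [+round]; word edge.
From /o/ at 11 leftward: 10 /i/ → [+round]; 9 /b/ transparent; 8 /b/ transparent; 7 /b/ transparent; 6 /b/ transparent; 5 /b/ transparent; 4 /o/ is itself a trigger — this domain ends here.
[+round] positions on the surface: 1 2 3 4 10 11 14.

7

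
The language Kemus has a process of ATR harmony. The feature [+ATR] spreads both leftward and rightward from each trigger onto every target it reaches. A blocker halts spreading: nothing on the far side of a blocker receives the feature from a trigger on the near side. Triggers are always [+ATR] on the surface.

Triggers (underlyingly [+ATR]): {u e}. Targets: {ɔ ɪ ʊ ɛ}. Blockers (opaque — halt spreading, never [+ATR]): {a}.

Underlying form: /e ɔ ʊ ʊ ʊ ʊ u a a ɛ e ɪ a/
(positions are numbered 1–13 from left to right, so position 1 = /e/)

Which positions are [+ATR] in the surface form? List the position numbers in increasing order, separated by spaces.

From /e/ at 1 rightward: 2 /ɔ/ → [+ATR]; 3 /ʊ/ → [+ATR]; 4 /ʊ/ → [+ATR]; 5 /ʊ/ → [+ATR]; 6 /ʊ/ → [+ATR]; 7 /u/ is itself a trigger — this domain ends here.
From /e/ at 1 leftward: word edge.
From /u/ at 7 rightward: 8 /a/ blocks.
From /u/ at 7 leftward: 6 /ʊ/ → [+ATR]; 5 /ʊ/ → [+ATR]; 4 /ʊ/ → [+ATR]; 3 /ʊ/ → [+ATR]; 2 /ɔ/ → [+ATR]; 1 /e/ is itself a trigger — this domain ends here.
From /e/ at 11 rightward: 12 /ɪ/ → [+ATR]; 13 /a/ blocks.
From /e/ at 11 leftward: 10 /ɛ/ → [+ATR]; 9 /a/ blocks.

1 2 3 4 5 6 7 10 11 12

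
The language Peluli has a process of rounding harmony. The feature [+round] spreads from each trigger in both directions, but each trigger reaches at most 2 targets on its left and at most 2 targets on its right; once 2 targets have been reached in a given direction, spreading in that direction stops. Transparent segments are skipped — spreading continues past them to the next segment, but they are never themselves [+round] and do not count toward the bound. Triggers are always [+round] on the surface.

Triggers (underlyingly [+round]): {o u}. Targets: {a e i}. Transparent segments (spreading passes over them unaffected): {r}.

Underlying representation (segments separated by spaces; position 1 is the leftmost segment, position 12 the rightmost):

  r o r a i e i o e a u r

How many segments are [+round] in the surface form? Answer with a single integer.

From /o/ at 2 rightward: 3 /r/ transparent; 4 /a/ → [+round]; 5 /i/ → [+round]; bound reached.
From /o/ at 2 leftward: 1 /r/ transparent; word edge.
From /o/ at 8 rightward: 9 /e/ → [+round]; 10 /a/ → [+round]; bound reached.
From /o/ at 8 leftward: 7 /i/ → [+round]; 6 /e/ → [+round]; bound reached.
From /u/ at 11 rightward: 12 /r/ transparent; word edge.
From /u/ at 11 leftward: 10 /a/ → [+round]; 9 /e/ → [+round]; bound reached.
[+round] positions on the surface: 2 4 5 6 7 8 9 10 11.

9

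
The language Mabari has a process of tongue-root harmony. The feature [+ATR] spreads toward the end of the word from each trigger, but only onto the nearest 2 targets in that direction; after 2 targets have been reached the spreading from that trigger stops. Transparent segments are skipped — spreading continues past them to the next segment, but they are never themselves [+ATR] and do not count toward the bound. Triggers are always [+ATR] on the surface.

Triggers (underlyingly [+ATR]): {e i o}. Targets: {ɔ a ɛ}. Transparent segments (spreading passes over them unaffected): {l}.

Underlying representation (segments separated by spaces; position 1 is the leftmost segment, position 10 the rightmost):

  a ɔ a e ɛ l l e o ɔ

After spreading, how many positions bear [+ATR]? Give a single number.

From /e/ at 4 rightward: 5 /ɛ/ → [+ATR]; 6 /l/ transparent; 7 /l/ transparent; 8 /e/ is itself a trigger — this domain ends here.
From /e/ at 8 rightward: 9 /o/ is itself a trigger — this domain ends here.
From /o/ at 9 rightward: 10 /ɔ/ → [+ATR]; word edge.
Targets with no active source: positions 1 2 3 stay [-ATR].
[+ATR] positions on the surface: 4 5 8 9 10.

5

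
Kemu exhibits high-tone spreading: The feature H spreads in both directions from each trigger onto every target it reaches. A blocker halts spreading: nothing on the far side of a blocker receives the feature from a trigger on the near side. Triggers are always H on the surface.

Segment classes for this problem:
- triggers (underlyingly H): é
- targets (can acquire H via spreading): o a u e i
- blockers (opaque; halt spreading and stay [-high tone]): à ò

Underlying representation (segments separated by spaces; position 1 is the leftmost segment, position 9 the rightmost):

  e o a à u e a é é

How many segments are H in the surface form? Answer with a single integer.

From /é/ at 8 rightward: 9 /é/ is itself a trigger — this domain ends here.
From /é/ at 8 leftward: 7 /a/ → H; 6 /e/ → H; 5 /u/ → H; 4 /à/ blocks.
From /é/ at 9 rightward: word edge.
From /é/ at 9 leftward: 8 /é/ is itself a trigger — this domain ends here.
Targets with no active source: positions 1 2 3 stay [-high tone].
H positions on the surface: 5 6 7 8 9.

5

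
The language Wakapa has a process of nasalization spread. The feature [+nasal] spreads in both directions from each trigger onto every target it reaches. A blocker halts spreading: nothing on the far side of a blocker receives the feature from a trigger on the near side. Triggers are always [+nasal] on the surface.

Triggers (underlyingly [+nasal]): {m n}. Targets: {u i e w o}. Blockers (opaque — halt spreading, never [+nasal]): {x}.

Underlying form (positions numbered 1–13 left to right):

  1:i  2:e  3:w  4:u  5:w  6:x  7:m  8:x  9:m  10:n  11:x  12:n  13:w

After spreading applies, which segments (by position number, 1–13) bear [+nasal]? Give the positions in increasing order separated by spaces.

7 9 10 12 13

From /m/ at 7 rightward: 8 /x/ blocks.
From /m/ at 7 leftward: 6 /x/ blocks.
From /m/ at 9 rightward: 10 /n/ is itself a trigger — this domain ends here.
From /m/ at 9 leftward: 8 /x/ blocks.
From /n/ at 10 rightward: 11 /x/ blocks.
From /n/ at 10 leftward: 9 /m/ is itself a trigger — this domain ends here.
From /n/ at 12 rightward: 13 /w/ → [+nasal]; word edge.
From /n/ at 12 leftward: 11 /x/ blocks.
Targets with no active source: positions 1 2 3 4 5 stay [-nasal].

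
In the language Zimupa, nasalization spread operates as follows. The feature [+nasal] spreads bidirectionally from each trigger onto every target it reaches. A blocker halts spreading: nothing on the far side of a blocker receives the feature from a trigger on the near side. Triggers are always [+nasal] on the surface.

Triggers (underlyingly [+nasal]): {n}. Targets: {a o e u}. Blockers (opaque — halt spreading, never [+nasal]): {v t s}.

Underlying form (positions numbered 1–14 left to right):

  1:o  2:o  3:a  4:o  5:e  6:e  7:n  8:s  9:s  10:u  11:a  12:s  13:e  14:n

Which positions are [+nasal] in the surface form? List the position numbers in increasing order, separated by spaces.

From /n/ at 7 rightward: 8 /s/ blocks.
From /n/ at 7 leftward: 6 /e/ → [+nasal]; 5 /e/ → [+nasal]; 4 /o/ → [+nasal]; 3 /a/ → [+nasal]; 2 /o/ → [+nasal]; 1 /o/ → [+nasal]; word edge.
From /n/ at 14 rightward: word edge.
From /n/ at 14 leftward: 13 /e/ → [+nasal]; 12 /s/ blocks.
Targets with no active source: positions 10 11 stay [-nasal].

1 2 3 4 5 6 7 13 14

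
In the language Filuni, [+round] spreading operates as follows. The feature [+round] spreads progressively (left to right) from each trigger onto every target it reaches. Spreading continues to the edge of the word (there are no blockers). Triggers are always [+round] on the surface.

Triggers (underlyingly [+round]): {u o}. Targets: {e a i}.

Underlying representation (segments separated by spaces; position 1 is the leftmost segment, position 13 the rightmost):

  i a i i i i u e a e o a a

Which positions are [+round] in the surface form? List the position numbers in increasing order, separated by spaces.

From /u/ at 7 rightward: 8 /e/ → [+round]; 9 /a/ → [+round]; 10 /e/ → [+round]; 11 /o/ is itself a trigger — this domain ends here.
From /o/ at 11 rightward: 12 /a/ → [+round]; 13 /a/ → [+round]; word edge.
Targets with no active source: positions 1 2 3 4 5 6 stay [-round].

7 8 9 10 11 12 13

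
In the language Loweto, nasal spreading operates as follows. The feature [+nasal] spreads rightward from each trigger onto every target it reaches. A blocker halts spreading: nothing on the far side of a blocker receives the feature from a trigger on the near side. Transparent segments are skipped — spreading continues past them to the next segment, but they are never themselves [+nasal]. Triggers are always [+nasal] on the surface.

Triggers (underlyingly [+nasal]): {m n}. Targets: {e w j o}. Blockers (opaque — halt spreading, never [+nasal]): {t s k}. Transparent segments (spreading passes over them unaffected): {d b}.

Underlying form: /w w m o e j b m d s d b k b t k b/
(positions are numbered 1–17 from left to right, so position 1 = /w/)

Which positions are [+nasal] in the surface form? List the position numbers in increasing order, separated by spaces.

From /m/ at 3 rightward: 4 /o/ → [+nasal]; 5 /e/ → [+nasal]; 6 /j/ → [+nasal]; 7 /b/ transparent; 8 /m/ is itself a trigger — this domain ends here.
From /m/ at 8 rightward: 9 /d/ transparent; 10 /s/ blocks.
Targets with no active source: positions 1 2 stay [-nasal].

3 4 5 6 8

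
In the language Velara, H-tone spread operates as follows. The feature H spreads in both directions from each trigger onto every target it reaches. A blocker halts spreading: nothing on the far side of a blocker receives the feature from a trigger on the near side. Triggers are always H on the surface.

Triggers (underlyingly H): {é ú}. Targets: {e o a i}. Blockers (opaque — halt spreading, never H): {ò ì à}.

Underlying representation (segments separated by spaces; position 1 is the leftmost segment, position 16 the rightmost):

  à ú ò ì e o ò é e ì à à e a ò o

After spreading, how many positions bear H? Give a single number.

3

From /ú/ at 2 rightward: 3 /ò/ blocks.
From /ú/ at 2 leftward: 1 /à/ blocks.
From /é/ at 8 rightward: 9 /e/ → H; 10 /ì/ blocks.
From /é/ at 8 leftward: 7 /ò/ blocks.
Targets with no active source: positions 5 6 13 14 16 stay [-high tone].
H positions on the surface: 2 8 9.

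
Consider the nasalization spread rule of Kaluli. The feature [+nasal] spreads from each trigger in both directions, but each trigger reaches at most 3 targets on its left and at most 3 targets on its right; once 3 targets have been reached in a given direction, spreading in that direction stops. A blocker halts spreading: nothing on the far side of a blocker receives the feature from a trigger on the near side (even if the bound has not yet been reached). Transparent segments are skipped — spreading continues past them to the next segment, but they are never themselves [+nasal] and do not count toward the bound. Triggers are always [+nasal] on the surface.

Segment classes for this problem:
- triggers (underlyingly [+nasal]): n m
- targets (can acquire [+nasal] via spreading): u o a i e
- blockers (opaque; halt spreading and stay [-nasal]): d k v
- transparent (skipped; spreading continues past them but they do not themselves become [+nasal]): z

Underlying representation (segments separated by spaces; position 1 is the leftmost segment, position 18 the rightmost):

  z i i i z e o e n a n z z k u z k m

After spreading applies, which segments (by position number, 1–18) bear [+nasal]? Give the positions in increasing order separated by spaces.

From /n/ at 9 rightward: 10 /a/ → [+nasal]; 11 /n/ is itself a trigger — this domain ends here.
From /n/ at 9 leftward: 8 /e/ → [+nasal]; 7 /o/ → [+nasal]; 6 /e/ → [+nasal]; bound reached.
From /n/ at 11 rightward: 12 /z/ transparent; 13 /z/ transparent; 14 /k/ blocks.
From /n/ at 11 leftward: 10 /a/ → [+nasal]; 9 /n/ is itself a trigger — this domain ends here.
From /m/ at 18 rightward: word edge.
From /m/ at 18 leftward: 17 /k/ blocks.
Targets with no active source: positions 2 3 4 15 stay [-nasal].

6 7 8 9 10 11 18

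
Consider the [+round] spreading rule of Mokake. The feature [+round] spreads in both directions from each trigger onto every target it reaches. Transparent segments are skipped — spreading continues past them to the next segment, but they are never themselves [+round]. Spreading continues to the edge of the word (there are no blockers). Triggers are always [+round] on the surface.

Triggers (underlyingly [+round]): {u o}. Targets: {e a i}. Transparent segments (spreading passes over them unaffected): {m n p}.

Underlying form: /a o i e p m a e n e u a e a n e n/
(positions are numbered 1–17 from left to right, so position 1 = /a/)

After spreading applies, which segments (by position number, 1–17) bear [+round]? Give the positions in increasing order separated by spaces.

1 2 3 4 7 8 10 11 12 13 14 16

From /o/ at 2 rightward: 3 /i/ → [+round]; 4 /e/ → [+round]; 5 /p/ transparent; 6 /m/ transparent; 7 /a/ → [+round]; 8 /e/ → [+round]; 9 /n/ transparent; 10 /e/ → [+round]; 11 /u/ is itself a trigger — this domain ends here.
From /o/ at 2 leftward: 1 /a/ → [+round]; word edge.
From /u/ at 11 rightward: 12 /a/ → [+round]; 13 /e/ → [+round]; 14 /a/ → [+round]; 15 /n/ transparent; 16 /e/ → [+round]; 17 /n/ transparent; word edge.
From /u/ at 11 leftward: 10 /e/ → [+round]; 9 /n/ transparent; 8 /e/ → [+round]; 7 /a/ → [+round]; 6 /m/ transparent; 5 /p/ transparent; 4 /e/ → [+round]; 3 /i/ → [+round]; 2 /o/ is itself a trigger — this domain ends here.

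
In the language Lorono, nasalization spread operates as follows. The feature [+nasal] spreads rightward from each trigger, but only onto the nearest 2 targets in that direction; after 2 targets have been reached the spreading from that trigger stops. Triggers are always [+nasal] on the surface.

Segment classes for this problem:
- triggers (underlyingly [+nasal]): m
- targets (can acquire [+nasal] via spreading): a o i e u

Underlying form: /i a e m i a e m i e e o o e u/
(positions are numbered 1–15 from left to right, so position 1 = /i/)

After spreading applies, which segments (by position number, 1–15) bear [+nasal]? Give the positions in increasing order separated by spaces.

4 5 6 8 9 10

From /m/ at 4 rightward: 5 /i/ → [+nasal]; 6 /a/ → [+nasal]; bound reached.
From /m/ at 8 rightward: 9 /i/ → [+nasal]; 10 /e/ → [+nasal]; bound reached.
Targets with no active source: positions 1 2 3 7 11 12 13 14 15 stay [-nasal].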